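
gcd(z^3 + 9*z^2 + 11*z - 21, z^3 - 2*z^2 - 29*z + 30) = z - 1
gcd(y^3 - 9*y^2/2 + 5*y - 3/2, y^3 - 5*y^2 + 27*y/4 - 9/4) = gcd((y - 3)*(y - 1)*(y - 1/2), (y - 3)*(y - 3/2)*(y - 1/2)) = y^2 - 7*y/2 + 3/2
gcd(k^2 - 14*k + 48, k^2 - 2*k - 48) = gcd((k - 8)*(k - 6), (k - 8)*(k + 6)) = k - 8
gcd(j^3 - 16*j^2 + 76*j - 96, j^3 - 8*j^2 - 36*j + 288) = j^2 - 14*j + 48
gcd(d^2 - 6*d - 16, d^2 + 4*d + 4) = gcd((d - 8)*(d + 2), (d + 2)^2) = d + 2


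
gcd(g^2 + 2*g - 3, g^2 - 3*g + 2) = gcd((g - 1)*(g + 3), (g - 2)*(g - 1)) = g - 1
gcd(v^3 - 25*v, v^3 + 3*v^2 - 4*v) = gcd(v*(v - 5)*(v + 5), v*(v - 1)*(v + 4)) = v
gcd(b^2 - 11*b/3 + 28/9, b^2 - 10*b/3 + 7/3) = b - 7/3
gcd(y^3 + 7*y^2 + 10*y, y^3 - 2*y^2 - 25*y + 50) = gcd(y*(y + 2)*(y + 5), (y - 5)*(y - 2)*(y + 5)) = y + 5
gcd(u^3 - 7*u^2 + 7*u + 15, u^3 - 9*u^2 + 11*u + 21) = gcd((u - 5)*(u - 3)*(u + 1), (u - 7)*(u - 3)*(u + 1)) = u^2 - 2*u - 3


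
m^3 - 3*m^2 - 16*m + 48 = (m - 4)*(m - 3)*(m + 4)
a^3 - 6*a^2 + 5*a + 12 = (a - 4)*(a - 3)*(a + 1)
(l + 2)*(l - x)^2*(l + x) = l^4 - l^3*x + 2*l^3 - l^2*x^2 - 2*l^2*x + l*x^3 - 2*l*x^2 + 2*x^3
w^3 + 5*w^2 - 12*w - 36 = (w - 3)*(w + 2)*(w + 6)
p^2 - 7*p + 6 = (p - 6)*(p - 1)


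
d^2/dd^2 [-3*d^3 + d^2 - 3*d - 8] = 2 - 18*d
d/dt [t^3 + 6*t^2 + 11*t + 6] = 3*t^2 + 12*t + 11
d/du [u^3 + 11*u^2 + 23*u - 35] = 3*u^2 + 22*u + 23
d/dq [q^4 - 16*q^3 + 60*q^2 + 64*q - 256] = 4*q^3 - 48*q^2 + 120*q + 64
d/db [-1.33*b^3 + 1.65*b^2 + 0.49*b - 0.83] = -3.99*b^2 + 3.3*b + 0.49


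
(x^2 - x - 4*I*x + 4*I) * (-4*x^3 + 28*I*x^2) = -4*x^5 + 4*x^4 + 44*I*x^4 + 112*x^3 - 44*I*x^3 - 112*x^2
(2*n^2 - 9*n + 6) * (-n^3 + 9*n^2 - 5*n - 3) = -2*n^5 + 27*n^4 - 97*n^3 + 93*n^2 - 3*n - 18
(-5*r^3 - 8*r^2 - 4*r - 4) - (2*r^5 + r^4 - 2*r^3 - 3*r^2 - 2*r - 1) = -2*r^5 - r^4 - 3*r^3 - 5*r^2 - 2*r - 3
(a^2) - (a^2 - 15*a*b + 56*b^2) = 15*a*b - 56*b^2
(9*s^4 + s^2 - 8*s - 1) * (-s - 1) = -9*s^5 - 9*s^4 - s^3 + 7*s^2 + 9*s + 1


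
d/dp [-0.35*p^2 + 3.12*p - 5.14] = 3.12 - 0.7*p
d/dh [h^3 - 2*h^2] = h*(3*h - 4)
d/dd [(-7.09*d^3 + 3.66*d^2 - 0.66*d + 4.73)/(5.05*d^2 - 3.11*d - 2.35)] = (-35.8045*d^4 + 44.0998*d^3 + 41.9349*d^2 - 64.975*d + 16.2613)/(25.5025*d^4 - 31.411*d^3 - 14.0629*d^2 + 14.617*d + 5.5225)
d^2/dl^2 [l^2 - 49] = 2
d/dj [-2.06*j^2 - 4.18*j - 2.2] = -4.12*j - 4.18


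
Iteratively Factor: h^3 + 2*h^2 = (h + 2)*(h^2) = h*(h + 2)*(h)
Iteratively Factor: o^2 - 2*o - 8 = (o + 2)*(o - 4)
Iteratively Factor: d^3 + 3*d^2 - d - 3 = (d + 1)*(d^2 + 2*d - 3) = (d - 1)*(d + 1)*(d + 3)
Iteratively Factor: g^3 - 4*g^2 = (g - 4)*(g^2) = g*(g - 4)*(g)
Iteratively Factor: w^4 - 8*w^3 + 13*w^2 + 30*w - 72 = (w + 2)*(w^3 - 10*w^2 + 33*w - 36) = (w - 3)*(w + 2)*(w^2 - 7*w + 12) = (w - 4)*(w - 3)*(w + 2)*(w - 3)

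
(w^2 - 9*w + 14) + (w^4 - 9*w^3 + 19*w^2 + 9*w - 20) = w^4 - 9*w^3 + 20*w^2 - 6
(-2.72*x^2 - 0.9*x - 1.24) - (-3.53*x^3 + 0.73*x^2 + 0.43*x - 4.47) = 3.53*x^3 - 3.45*x^2 - 1.33*x + 3.23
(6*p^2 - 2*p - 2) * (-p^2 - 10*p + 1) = -6*p^4 - 58*p^3 + 28*p^2 + 18*p - 2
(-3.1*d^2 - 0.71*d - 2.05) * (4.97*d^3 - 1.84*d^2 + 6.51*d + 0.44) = -15.407*d^5 + 2.1753*d^4 - 29.0631*d^3 - 2.2141*d^2 - 13.6579*d - 0.902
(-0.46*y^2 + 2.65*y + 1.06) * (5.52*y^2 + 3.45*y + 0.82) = -2.5392*y^4 + 13.041*y^3 + 14.6165*y^2 + 5.83*y + 0.8692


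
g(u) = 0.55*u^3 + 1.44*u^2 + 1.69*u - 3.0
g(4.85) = 101.82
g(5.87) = 167.78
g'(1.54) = 10.04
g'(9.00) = 161.26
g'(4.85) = 54.47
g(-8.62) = -262.85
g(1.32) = 3.00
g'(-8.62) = 99.47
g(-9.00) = -302.52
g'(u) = 1.65*u^2 + 2.88*u + 1.69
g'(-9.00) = 109.42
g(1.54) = 5.03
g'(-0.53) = 0.63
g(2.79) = 24.87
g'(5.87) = 75.45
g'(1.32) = 8.37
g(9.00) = 529.80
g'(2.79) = 22.57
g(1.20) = 2.05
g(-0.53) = -3.57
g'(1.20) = 7.52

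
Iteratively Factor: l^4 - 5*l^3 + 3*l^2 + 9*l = (l)*(l^3 - 5*l^2 + 3*l + 9) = l*(l - 3)*(l^2 - 2*l - 3) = l*(l - 3)^2*(l + 1)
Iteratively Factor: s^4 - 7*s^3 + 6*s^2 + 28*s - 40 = (s - 5)*(s^3 - 2*s^2 - 4*s + 8) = (s - 5)*(s + 2)*(s^2 - 4*s + 4) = (s - 5)*(s - 2)*(s + 2)*(s - 2)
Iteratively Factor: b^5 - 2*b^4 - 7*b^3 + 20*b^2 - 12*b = (b - 1)*(b^4 - b^3 - 8*b^2 + 12*b) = b*(b - 1)*(b^3 - b^2 - 8*b + 12) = b*(b - 2)*(b - 1)*(b^2 + b - 6) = b*(b - 2)*(b - 1)*(b + 3)*(b - 2)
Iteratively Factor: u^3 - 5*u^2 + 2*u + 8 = (u - 4)*(u^2 - u - 2) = (u - 4)*(u + 1)*(u - 2)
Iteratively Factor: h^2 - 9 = (h - 3)*(h + 3)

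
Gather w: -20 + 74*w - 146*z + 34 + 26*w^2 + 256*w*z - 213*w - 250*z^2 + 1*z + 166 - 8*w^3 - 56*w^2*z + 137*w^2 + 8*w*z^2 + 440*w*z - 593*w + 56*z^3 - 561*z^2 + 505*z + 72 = -8*w^3 + w^2*(163 - 56*z) + w*(8*z^2 + 696*z - 732) + 56*z^3 - 811*z^2 + 360*z + 252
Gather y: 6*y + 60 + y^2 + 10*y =y^2 + 16*y + 60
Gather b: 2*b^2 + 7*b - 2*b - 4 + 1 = 2*b^2 + 5*b - 3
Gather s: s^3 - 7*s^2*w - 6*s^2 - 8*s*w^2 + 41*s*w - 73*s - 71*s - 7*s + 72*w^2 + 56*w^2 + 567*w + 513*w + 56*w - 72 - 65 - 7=s^3 + s^2*(-7*w - 6) + s*(-8*w^2 + 41*w - 151) + 128*w^2 + 1136*w - 144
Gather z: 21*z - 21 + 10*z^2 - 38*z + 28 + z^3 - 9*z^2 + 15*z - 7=z^3 + z^2 - 2*z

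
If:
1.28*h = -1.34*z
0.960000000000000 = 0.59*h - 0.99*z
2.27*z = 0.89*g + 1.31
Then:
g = -2.99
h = 0.63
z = -0.60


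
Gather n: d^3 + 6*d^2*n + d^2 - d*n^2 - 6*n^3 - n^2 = d^3 + 6*d^2*n + d^2 - 6*n^3 + n^2*(-d - 1)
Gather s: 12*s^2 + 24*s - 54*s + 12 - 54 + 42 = 12*s^2 - 30*s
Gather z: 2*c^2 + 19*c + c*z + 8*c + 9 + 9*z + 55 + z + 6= 2*c^2 + 27*c + z*(c + 10) + 70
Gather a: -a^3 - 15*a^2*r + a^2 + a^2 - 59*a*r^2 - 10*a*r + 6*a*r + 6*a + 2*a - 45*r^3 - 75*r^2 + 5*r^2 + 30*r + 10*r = -a^3 + a^2*(2 - 15*r) + a*(-59*r^2 - 4*r + 8) - 45*r^3 - 70*r^2 + 40*r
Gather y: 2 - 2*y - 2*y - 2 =-4*y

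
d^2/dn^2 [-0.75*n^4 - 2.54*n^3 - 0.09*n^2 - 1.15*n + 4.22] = -9.0*n^2 - 15.24*n - 0.18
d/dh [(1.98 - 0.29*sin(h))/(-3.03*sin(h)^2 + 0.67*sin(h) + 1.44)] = (-0.8787*sin(h)^2 + 11.9988*sin(h) - 1.7442)*cos(h)/(9.1809*sin(h)^4 - 4.0602*sin(h)^3 - 8.2775*sin(h)^2 + 1.9296*sin(h) + 2.0736)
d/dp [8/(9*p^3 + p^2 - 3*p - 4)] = 8*(-27*p^2 - 2*p + 3)/(9*p^3 + p^2 - 3*p - 4)^2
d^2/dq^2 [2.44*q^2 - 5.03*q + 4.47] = 4.88000000000000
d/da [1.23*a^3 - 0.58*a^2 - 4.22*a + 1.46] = 3.69*a^2 - 1.16*a - 4.22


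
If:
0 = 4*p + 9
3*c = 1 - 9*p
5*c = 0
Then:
No Solution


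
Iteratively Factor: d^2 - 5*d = (d - 5)*(d)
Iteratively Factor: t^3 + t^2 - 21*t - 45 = (t - 5)*(t^2 + 6*t + 9) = (t - 5)*(t + 3)*(t + 3)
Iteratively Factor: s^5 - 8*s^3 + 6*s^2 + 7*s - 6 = (s + 1)*(s^4 - s^3 - 7*s^2 + 13*s - 6) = (s - 1)*(s + 1)*(s^3 - 7*s + 6) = (s - 1)*(s + 1)*(s + 3)*(s^2 - 3*s + 2) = (s - 1)^2*(s + 1)*(s + 3)*(s - 2)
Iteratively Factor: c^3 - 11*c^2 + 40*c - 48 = (c - 4)*(c^2 - 7*c + 12) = (c - 4)^2*(c - 3)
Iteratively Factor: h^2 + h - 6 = (h - 2)*(h + 3)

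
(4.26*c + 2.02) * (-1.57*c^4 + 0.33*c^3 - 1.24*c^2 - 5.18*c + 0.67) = -6.6882*c^5 - 1.7656*c^4 - 4.6158*c^3 - 24.5716*c^2 - 7.6094*c + 1.3534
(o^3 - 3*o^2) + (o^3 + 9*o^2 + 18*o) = 2*o^3 + 6*o^2 + 18*o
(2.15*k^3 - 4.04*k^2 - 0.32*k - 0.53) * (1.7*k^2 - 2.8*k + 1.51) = 3.655*k^5 - 12.888*k^4 + 14.0145*k^3 - 6.1054*k^2 + 1.0008*k - 0.8003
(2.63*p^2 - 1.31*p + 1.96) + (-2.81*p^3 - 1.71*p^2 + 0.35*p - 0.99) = -2.81*p^3 + 0.92*p^2 - 0.96*p + 0.97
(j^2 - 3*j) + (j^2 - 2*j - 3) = 2*j^2 - 5*j - 3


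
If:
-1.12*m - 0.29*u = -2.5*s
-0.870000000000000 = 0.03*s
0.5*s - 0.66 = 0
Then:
No Solution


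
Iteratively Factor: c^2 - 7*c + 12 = (c - 4)*(c - 3)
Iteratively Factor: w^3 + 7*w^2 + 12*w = (w)*(w^2 + 7*w + 12) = w*(w + 4)*(w + 3)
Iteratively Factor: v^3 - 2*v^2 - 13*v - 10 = (v + 2)*(v^2 - 4*v - 5) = (v + 1)*(v + 2)*(v - 5)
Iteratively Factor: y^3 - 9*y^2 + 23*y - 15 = (y - 3)*(y^2 - 6*y + 5) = (y - 3)*(y - 1)*(y - 5)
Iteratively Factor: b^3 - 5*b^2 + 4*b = (b - 1)*(b^2 - 4*b) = (b - 4)*(b - 1)*(b)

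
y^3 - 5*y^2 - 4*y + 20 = (y - 5)*(y - 2)*(y + 2)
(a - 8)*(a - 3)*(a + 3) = a^3 - 8*a^2 - 9*a + 72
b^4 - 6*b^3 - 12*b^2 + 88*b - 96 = (b - 6)*(b - 2)^2*(b + 4)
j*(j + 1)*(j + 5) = j^3 + 6*j^2 + 5*j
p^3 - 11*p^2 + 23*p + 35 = (p - 7)*(p - 5)*(p + 1)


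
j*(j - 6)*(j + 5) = j^3 - j^2 - 30*j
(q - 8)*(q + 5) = q^2 - 3*q - 40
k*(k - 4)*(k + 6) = k^3 + 2*k^2 - 24*k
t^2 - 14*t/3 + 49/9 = (t - 7/3)^2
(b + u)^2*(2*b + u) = 2*b^3 + 5*b^2*u + 4*b*u^2 + u^3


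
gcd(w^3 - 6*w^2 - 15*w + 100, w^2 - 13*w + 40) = w - 5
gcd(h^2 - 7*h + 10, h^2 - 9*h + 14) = h - 2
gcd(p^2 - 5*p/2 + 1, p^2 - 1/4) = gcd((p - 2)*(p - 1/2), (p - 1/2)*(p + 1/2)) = p - 1/2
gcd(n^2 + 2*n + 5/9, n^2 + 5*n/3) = n + 5/3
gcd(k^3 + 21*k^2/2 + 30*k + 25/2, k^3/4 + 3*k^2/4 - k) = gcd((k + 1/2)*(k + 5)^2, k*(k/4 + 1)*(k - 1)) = 1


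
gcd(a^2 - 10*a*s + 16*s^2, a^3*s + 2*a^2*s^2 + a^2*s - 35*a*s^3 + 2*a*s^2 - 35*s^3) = 1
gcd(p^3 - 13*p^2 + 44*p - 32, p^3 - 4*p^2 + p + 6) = 1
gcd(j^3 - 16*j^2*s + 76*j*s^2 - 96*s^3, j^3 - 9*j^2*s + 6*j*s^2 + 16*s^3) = j^2 - 10*j*s + 16*s^2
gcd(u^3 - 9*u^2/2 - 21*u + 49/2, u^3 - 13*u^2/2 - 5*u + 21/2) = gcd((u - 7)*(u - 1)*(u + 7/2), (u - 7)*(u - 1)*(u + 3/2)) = u^2 - 8*u + 7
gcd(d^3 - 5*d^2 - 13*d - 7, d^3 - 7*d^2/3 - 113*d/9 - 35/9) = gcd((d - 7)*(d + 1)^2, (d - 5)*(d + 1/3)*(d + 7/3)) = 1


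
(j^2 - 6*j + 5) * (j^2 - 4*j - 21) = j^4 - 10*j^3 + 8*j^2 + 106*j - 105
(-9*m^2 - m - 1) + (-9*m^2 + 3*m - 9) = -18*m^2 + 2*m - 10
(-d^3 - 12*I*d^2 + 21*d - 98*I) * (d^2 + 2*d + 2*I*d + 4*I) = -d^5 - 2*d^4 - 14*I*d^4 + 45*d^3 - 28*I*d^3 + 90*d^2 - 56*I*d^2 + 196*d - 112*I*d + 392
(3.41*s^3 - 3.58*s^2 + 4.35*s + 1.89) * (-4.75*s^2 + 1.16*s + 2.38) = -16.1975*s^5 + 20.9606*s^4 - 16.6995*s^3 - 12.4519*s^2 + 12.5454*s + 4.4982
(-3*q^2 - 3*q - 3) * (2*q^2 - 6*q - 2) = -6*q^4 + 12*q^3 + 18*q^2 + 24*q + 6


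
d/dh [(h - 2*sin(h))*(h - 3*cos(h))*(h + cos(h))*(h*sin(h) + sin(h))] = -(h + 1)*(h - 2*sin(h))*(h - 3*cos(h))*(sin(h) - 1)*sin(h) + (h + 1)*(h - 2*sin(h))*(h + cos(h))*(3*sin(h) + 1)*sin(h) - (h + 1)*(h - 3*cos(h))*(h + cos(h))*(2*cos(h) - 1)*sin(h) + (h - 2*sin(h))*(h - 3*cos(h))*(h + cos(h))*(h*cos(h) + sqrt(2)*sin(h + pi/4))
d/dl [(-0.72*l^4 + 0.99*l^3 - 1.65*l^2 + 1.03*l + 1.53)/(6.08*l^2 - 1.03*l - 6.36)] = (-8.7552*l^5 + 8.244*l^4 + 16.2774*l^3 - 23.4521*l^2 + 2.3832*l - 4.9749)/(36.9664*l^4 - 12.5248*l^3 - 76.2767*l^2 + 13.1016*l + 40.4496)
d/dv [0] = 0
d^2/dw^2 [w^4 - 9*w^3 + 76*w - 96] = 6*w*(2*w - 9)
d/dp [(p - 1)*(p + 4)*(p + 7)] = 3*p^2 + 20*p + 17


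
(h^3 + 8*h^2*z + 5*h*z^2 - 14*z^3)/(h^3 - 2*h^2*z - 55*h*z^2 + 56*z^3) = (-h - 2*z)/(-h + 8*z)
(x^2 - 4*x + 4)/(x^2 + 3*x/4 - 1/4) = 4*(x^2 - 4*x + 4)/(4*x^2 + 3*x - 1)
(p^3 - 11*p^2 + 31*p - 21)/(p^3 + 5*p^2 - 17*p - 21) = (p^2 - 8*p + 7)/(p^2 + 8*p + 7)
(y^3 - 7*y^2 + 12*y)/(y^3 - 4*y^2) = (y - 3)/y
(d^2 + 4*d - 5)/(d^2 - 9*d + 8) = (d + 5)/(d - 8)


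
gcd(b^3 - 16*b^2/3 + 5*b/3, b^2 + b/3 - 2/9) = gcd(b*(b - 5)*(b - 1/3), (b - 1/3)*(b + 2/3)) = b - 1/3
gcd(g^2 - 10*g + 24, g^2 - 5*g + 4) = g - 4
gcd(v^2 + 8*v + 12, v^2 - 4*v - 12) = v + 2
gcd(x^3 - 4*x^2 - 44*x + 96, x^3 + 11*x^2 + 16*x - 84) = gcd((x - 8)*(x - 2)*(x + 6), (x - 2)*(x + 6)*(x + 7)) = x^2 + 4*x - 12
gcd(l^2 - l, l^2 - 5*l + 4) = l - 1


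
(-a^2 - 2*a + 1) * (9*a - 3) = -9*a^3 - 15*a^2 + 15*a - 3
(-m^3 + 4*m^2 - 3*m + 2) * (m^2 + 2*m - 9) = -m^5 + 2*m^4 + 14*m^3 - 40*m^2 + 31*m - 18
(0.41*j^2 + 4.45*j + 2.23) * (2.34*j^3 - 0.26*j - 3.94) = 0.9594*j^5 + 10.413*j^4 + 5.1116*j^3 - 2.7724*j^2 - 18.1128*j - 8.7862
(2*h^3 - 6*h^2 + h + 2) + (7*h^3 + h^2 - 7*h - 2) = 9*h^3 - 5*h^2 - 6*h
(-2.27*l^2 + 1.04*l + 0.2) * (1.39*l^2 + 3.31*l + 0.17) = -3.1553*l^4 - 6.0681*l^3 + 3.3345*l^2 + 0.8388*l + 0.034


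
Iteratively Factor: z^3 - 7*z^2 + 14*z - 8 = (z - 4)*(z^2 - 3*z + 2) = (z - 4)*(z - 1)*(z - 2)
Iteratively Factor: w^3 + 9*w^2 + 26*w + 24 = (w + 4)*(w^2 + 5*w + 6) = (w + 3)*(w + 4)*(w + 2)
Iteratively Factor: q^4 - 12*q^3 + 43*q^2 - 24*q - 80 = (q - 5)*(q^3 - 7*q^2 + 8*q + 16) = (q - 5)*(q - 4)*(q^2 - 3*q - 4) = (q - 5)*(q - 4)*(q + 1)*(q - 4)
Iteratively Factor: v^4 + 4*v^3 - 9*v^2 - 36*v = (v + 4)*(v^3 - 9*v) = v*(v + 4)*(v^2 - 9) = v*(v - 3)*(v + 4)*(v + 3)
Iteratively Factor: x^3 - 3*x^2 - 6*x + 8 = (x - 1)*(x^2 - 2*x - 8) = (x - 1)*(x + 2)*(x - 4)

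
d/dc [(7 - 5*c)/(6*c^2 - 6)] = (5*c^2 - 14*c + 5)/(6*(c^4 - 2*c^2 + 1))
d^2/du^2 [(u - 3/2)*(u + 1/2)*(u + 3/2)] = 6*u + 1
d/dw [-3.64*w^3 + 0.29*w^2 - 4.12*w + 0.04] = -10.92*w^2 + 0.58*w - 4.12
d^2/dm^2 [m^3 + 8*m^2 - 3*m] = 6*m + 16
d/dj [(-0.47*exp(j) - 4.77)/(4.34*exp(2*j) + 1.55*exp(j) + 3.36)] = (2.0398*exp(2*j) + 41.4036*exp(j) + 5.8143)*exp(j)/(18.8356*exp(4*j) + 13.454*exp(3*j) + 31.5673*exp(2*j) + 10.416*exp(j) + 11.2896)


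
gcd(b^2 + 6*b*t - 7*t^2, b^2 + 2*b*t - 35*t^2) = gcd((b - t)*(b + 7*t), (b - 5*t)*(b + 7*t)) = b + 7*t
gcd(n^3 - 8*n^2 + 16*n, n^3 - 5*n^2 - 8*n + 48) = n^2 - 8*n + 16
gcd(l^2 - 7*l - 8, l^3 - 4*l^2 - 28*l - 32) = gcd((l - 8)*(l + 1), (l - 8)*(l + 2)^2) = l - 8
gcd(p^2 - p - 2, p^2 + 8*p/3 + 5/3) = p + 1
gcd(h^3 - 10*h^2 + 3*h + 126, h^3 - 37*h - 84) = h^2 - 4*h - 21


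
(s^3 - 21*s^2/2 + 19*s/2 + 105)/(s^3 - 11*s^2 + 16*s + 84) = (s + 5/2)/(s + 2)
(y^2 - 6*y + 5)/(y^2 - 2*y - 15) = (y - 1)/(y + 3)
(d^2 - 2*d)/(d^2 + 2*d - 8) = d/(d + 4)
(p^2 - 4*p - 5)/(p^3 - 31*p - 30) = (p - 5)/(p^2 - p - 30)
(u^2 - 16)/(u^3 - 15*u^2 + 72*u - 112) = (u + 4)/(u^2 - 11*u + 28)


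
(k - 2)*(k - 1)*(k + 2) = k^3 - k^2 - 4*k + 4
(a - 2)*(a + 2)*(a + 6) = a^3 + 6*a^2 - 4*a - 24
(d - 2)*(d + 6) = d^2 + 4*d - 12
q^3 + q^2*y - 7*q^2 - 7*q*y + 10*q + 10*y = (q - 5)*(q - 2)*(q + y)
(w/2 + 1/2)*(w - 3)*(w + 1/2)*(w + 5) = w^4/2 + 7*w^3/4 - 23*w^2/4 - 43*w/4 - 15/4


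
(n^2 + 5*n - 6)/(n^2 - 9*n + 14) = (n^2 + 5*n - 6)/(n^2 - 9*n + 14)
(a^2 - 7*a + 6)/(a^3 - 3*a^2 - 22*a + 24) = 1/(a + 4)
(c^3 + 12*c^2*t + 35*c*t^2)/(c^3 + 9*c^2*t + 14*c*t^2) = (c + 5*t)/(c + 2*t)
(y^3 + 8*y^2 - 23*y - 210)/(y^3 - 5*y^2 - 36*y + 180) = (y + 7)/(y - 6)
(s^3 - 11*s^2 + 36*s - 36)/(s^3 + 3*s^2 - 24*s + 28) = (s^2 - 9*s + 18)/(s^2 + 5*s - 14)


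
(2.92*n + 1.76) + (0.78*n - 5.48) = 3.7*n - 3.72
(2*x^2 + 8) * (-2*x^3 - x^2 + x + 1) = -4*x^5 - 2*x^4 - 14*x^3 - 6*x^2 + 8*x + 8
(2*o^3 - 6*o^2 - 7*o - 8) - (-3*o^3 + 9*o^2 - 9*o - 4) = 5*o^3 - 15*o^2 + 2*o - 4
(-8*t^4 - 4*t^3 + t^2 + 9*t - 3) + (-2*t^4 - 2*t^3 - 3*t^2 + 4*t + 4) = -10*t^4 - 6*t^3 - 2*t^2 + 13*t + 1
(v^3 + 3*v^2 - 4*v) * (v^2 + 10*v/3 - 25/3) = v^5 + 19*v^4/3 - 7*v^3/3 - 115*v^2/3 + 100*v/3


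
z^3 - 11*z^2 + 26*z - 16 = (z - 8)*(z - 2)*(z - 1)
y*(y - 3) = y^2 - 3*y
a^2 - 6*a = a*(a - 6)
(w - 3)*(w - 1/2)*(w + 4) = w^3 + w^2/2 - 25*w/2 + 6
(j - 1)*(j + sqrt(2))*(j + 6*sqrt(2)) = j^3 - j^2 + 7*sqrt(2)*j^2 - 7*sqrt(2)*j + 12*j - 12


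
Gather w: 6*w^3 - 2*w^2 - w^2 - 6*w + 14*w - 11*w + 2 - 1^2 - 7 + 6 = 6*w^3 - 3*w^2 - 3*w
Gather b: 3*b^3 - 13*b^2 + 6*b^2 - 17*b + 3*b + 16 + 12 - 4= 3*b^3 - 7*b^2 - 14*b + 24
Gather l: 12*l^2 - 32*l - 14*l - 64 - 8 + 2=12*l^2 - 46*l - 70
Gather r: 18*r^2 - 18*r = 18*r^2 - 18*r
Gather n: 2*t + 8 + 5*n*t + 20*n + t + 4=n*(5*t + 20) + 3*t + 12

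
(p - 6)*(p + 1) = p^2 - 5*p - 6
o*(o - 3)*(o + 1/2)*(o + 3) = o^4 + o^3/2 - 9*o^2 - 9*o/2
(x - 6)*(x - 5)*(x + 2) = x^3 - 9*x^2 + 8*x + 60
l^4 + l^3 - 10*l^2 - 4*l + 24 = (l - 2)^2*(l + 2)*(l + 3)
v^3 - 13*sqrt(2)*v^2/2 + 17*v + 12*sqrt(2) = (v - 4*sqrt(2))*(v - 3*sqrt(2))*(v + sqrt(2)/2)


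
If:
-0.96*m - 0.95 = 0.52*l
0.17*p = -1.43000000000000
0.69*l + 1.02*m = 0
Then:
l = 7.34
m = -4.97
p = -8.41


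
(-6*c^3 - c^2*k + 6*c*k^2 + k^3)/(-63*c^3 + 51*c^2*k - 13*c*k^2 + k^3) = (6*c^3 + c^2*k - 6*c*k^2 - k^3)/(63*c^3 - 51*c^2*k + 13*c*k^2 - k^3)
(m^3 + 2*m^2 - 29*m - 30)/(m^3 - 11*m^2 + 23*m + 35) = (m + 6)/(m - 7)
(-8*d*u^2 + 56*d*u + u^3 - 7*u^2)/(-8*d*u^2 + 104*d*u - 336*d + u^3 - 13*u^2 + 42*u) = u/(u - 6)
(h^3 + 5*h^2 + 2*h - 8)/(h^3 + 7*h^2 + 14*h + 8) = (h - 1)/(h + 1)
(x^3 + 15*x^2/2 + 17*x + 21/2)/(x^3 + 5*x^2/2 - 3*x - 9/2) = (2*x + 7)/(2*x - 3)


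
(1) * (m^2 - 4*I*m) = m^2 - 4*I*m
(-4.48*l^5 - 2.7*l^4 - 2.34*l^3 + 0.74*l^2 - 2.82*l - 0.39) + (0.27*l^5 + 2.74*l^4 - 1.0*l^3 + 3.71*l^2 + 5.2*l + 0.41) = -4.21*l^5 + 0.04*l^4 - 3.34*l^3 + 4.45*l^2 + 2.38*l + 0.02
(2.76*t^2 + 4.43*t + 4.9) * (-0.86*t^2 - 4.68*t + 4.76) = -2.3736*t^4 - 16.7266*t^3 - 11.8088*t^2 - 1.8452*t + 23.324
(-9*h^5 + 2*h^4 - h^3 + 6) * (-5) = 45*h^5 - 10*h^4 + 5*h^3 - 30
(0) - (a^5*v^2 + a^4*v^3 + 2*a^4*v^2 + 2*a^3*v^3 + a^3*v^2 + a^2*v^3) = -a^5*v^2 - a^4*v^3 - 2*a^4*v^2 - 2*a^3*v^3 - a^3*v^2 - a^2*v^3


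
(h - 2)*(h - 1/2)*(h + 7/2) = h^3 + h^2 - 31*h/4 + 7/2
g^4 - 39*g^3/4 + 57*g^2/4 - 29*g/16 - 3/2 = (g - 8)*(g - 3/2)*(g - 1/2)*(g + 1/4)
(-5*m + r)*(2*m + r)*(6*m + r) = -60*m^3 - 28*m^2*r + 3*m*r^2 + r^3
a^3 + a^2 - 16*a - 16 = (a - 4)*(a + 1)*(a + 4)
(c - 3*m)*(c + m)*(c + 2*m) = c^3 - 7*c*m^2 - 6*m^3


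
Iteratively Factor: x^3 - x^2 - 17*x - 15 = (x + 3)*(x^2 - 4*x - 5) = (x + 1)*(x + 3)*(x - 5)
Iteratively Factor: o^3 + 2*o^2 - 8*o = (o)*(o^2 + 2*o - 8) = o*(o + 4)*(o - 2)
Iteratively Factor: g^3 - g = (g)*(g^2 - 1) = g*(g + 1)*(g - 1)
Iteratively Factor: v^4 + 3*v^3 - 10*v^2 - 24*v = (v - 3)*(v^3 + 6*v^2 + 8*v) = (v - 3)*(v + 2)*(v^2 + 4*v) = v*(v - 3)*(v + 2)*(v + 4)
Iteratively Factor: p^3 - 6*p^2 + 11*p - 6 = (p - 3)*(p^2 - 3*p + 2) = (p - 3)*(p - 2)*(p - 1)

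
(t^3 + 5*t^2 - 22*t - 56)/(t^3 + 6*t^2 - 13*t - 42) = (t - 4)/(t - 3)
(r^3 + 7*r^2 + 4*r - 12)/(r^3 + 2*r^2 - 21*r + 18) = (r + 2)/(r - 3)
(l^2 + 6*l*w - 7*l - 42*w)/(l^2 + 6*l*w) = (l - 7)/l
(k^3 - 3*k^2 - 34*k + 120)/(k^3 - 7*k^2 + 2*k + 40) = (k + 6)/(k + 2)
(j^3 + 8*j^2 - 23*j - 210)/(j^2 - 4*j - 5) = (j^2 + 13*j + 42)/(j + 1)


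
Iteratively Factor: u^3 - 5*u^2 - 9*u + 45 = (u - 5)*(u^2 - 9) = (u - 5)*(u + 3)*(u - 3)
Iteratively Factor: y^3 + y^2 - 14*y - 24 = (y + 3)*(y^2 - 2*y - 8) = (y - 4)*(y + 3)*(y + 2)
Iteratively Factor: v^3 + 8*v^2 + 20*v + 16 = (v + 2)*(v^2 + 6*v + 8) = (v + 2)^2*(v + 4)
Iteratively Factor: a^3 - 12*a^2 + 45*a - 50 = (a - 5)*(a^2 - 7*a + 10) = (a - 5)^2*(a - 2)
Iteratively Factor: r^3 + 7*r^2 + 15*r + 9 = (r + 3)*(r^2 + 4*r + 3) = (r + 1)*(r + 3)*(r + 3)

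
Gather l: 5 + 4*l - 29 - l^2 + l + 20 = -l^2 + 5*l - 4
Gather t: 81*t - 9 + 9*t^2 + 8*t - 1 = 9*t^2 + 89*t - 10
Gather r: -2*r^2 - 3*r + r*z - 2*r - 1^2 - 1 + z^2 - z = -2*r^2 + r*(z - 5) + z^2 - z - 2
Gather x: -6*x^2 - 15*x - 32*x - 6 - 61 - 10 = -6*x^2 - 47*x - 77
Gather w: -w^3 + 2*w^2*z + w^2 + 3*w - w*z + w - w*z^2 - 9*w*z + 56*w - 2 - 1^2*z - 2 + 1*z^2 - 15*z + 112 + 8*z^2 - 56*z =-w^3 + w^2*(2*z + 1) + w*(-z^2 - 10*z + 60) + 9*z^2 - 72*z + 108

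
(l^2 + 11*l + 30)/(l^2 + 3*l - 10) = (l + 6)/(l - 2)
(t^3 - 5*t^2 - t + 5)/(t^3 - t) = (t - 5)/t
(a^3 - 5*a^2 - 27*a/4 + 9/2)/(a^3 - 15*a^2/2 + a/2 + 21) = (a^2 - 13*a/2 + 3)/(a^2 - 9*a + 14)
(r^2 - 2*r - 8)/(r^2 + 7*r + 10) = (r - 4)/(r + 5)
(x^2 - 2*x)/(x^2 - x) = (x - 2)/(x - 1)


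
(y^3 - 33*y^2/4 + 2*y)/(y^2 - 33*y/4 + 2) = y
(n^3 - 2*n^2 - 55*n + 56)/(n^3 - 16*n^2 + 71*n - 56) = (n + 7)/(n - 7)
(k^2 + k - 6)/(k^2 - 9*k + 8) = (k^2 + k - 6)/(k^2 - 9*k + 8)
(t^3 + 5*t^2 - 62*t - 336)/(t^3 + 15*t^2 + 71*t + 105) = (t^2 - 2*t - 48)/(t^2 + 8*t + 15)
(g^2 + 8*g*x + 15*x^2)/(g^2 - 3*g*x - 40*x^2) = (-g - 3*x)/(-g + 8*x)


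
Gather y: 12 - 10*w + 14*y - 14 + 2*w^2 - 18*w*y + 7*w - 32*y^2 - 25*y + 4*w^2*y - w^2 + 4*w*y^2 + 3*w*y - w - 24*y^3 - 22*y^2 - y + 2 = w^2 - 4*w - 24*y^3 + y^2*(4*w - 54) + y*(4*w^2 - 15*w - 12)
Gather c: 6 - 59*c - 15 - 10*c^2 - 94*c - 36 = -10*c^2 - 153*c - 45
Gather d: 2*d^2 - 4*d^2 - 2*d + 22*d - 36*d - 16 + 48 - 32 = -2*d^2 - 16*d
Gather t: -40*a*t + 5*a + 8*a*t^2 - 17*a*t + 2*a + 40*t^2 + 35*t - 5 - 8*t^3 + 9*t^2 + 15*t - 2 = 7*a - 8*t^3 + t^2*(8*a + 49) + t*(50 - 57*a) - 7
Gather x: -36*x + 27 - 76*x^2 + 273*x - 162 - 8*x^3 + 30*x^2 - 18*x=-8*x^3 - 46*x^2 + 219*x - 135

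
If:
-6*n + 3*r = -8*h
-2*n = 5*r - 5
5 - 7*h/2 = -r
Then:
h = 105/71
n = 585/284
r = 25/142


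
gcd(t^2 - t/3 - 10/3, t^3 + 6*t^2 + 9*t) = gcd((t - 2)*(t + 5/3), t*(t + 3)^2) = 1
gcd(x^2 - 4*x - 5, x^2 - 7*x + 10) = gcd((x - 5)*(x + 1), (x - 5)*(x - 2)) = x - 5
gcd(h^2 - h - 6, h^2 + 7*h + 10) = h + 2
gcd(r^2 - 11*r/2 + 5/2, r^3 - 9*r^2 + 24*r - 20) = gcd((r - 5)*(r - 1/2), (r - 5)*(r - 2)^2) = r - 5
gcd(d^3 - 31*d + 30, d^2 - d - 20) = d - 5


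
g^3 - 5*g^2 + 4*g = g*(g - 4)*(g - 1)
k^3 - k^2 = k^2*(k - 1)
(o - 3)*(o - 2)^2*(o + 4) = o^4 - 3*o^3 - 12*o^2 + 52*o - 48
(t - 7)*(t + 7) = t^2 - 49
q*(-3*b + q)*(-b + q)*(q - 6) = 3*b^2*q^2 - 18*b^2*q - 4*b*q^3 + 24*b*q^2 + q^4 - 6*q^3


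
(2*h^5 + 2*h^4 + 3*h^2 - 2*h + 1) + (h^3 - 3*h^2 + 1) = 2*h^5 + 2*h^4 + h^3 - 2*h + 2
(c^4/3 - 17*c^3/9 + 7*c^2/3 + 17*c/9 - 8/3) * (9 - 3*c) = -c^5 + 26*c^4/3 - 24*c^3 + 46*c^2/3 + 25*c - 24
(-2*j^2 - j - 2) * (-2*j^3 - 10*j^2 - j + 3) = 4*j^5 + 22*j^4 + 16*j^3 + 15*j^2 - j - 6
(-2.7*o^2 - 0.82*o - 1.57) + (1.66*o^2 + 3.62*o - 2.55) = -1.04*o^2 + 2.8*o - 4.12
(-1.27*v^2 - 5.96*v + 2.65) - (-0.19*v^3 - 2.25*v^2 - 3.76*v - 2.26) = 0.19*v^3 + 0.98*v^2 - 2.2*v + 4.91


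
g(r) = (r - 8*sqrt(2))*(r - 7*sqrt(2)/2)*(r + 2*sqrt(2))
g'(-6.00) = 279.22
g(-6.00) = -601.27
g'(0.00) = 10.00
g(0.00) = 158.39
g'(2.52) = -38.66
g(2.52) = 114.28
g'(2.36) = -36.70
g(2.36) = 120.31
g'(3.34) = -46.28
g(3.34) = 79.18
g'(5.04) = -49.22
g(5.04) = -4.46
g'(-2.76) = 107.01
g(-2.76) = 7.42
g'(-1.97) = 74.58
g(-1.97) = 78.91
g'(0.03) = 9.20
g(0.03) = 158.68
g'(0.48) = -2.21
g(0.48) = 160.21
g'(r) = (r - 8*sqrt(2))*(r - 7*sqrt(2)/2) + (r - 8*sqrt(2))*(r + 2*sqrt(2)) + (r - 7*sqrt(2)/2)*(r + 2*sqrt(2))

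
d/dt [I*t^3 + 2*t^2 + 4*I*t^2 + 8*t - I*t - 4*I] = 3*I*t^2 + t*(4 + 8*I) + 8 - I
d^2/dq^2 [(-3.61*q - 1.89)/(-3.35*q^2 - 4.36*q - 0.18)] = ((3.61*q + 1.89)*(6.7*q + 4.36)*(13.4*q + 8.72) - (72.561*q + 44.1422)*(3.35*q^2 + 4.36*q + 0.18))/(3.35*q^2 + 4.36*q + 0.18)^3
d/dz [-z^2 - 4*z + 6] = -2*z - 4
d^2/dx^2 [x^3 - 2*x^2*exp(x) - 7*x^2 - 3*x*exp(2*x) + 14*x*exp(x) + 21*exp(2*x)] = -2*x^2*exp(x) - 12*x*exp(2*x) + 6*x*exp(x) + 6*x + 72*exp(2*x) + 24*exp(x) - 14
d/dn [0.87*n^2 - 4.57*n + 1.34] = 1.74*n - 4.57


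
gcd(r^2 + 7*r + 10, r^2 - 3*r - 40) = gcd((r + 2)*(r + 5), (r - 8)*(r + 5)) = r + 5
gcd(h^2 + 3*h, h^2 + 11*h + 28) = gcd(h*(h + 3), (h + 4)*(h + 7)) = 1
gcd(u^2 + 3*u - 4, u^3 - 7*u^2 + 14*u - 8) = u - 1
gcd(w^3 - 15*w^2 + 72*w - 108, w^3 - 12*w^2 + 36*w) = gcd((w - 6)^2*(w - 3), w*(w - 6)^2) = w^2 - 12*w + 36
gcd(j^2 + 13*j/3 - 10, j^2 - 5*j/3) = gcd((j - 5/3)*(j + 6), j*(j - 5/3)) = j - 5/3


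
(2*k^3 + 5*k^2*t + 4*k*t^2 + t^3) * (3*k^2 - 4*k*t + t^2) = 6*k^5 + 7*k^4*t - 6*k^3*t^2 - 8*k^2*t^3 + t^5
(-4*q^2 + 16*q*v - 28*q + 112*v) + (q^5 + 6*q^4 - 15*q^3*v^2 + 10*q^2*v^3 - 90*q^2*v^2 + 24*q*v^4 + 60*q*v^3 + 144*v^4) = q^5 + 6*q^4 - 15*q^3*v^2 + 10*q^2*v^3 - 90*q^2*v^2 - 4*q^2 + 24*q*v^4 + 60*q*v^3 + 16*q*v - 28*q + 144*v^4 + 112*v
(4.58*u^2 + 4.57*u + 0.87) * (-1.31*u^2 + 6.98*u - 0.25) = -5.9998*u^4 + 25.9817*u^3 + 29.6139*u^2 + 4.9301*u - 0.2175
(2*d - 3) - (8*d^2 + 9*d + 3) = -8*d^2 - 7*d - 6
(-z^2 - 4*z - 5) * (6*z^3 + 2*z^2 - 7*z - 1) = -6*z^5 - 26*z^4 - 31*z^3 + 19*z^2 + 39*z + 5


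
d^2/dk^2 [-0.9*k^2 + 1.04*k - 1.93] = -1.80000000000000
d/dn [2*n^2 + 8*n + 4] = 4*n + 8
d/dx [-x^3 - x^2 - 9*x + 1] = -3*x^2 - 2*x - 9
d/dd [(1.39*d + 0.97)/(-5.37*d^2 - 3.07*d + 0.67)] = (7.4643*d^2 + 10.4178*d + 3.9092)/(28.8369*d^4 + 32.9718*d^3 + 2.2291*d^2 - 4.1138*d + 0.4489)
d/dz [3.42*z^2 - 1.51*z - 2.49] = 6.84*z - 1.51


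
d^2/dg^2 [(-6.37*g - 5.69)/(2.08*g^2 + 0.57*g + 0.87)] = (-(4.16*g + 0.57)*(6.37*g + 5.69)*(8.32*g + 1.14) + (79.4976*g + 30.9322)*(2.08*g^2 + 0.57*g + 0.87))/(2.08*g^2 + 0.57*g + 0.87)^3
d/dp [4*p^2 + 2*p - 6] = 8*p + 2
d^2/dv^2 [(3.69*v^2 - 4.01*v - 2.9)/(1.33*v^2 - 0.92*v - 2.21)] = (-5.15641000000001*v^3 + 34.297242*v^2 - 49.428918*v + 30.393862)/(2.352637*v^6 - 4.882164*v^5 - 8.350671*v^4 + 15.446248*v^3 + 13.875927*v^2 - 13.480116*v - 10.793861)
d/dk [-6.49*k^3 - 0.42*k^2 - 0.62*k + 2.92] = -19.47*k^2 - 0.84*k - 0.62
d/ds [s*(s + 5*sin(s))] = 5*s*cos(s) + 2*s + 5*sin(s)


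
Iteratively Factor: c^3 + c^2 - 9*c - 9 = (c + 1)*(c^2 - 9) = (c - 3)*(c + 1)*(c + 3)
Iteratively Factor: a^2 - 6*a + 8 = (a - 2)*(a - 4)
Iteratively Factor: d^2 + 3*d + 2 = (d + 1)*(d + 2)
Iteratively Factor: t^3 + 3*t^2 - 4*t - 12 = (t + 2)*(t^2 + t - 6) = (t - 2)*(t + 2)*(t + 3)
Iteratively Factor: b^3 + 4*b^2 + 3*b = (b)*(b^2 + 4*b + 3) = b*(b + 1)*(b + 3)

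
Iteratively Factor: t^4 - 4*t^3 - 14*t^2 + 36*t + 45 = (t - 5)*(t^3 + t^2 - 9*t - 9) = (t - 5)*(t + 1)*(t^2 - 9) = (t - 5)*(t + 1)*(t + 3)*(t - 3)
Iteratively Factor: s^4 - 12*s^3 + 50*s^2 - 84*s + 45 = (s - 3)*(s^3 - 9*s^2 + 23*s - 15) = (s - 3)*(s - 1)*(s^2 - 8*s + 15) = (s - 3)^2*(s - 1)*(s - 5)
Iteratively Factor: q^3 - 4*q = (q + 2)*(q^2 - 2*q) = (q - 2)*(q + 2)*(q)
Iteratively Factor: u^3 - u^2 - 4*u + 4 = (u + 2)*(u^2 - 3*u + 2) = (u - 1)*(u + 2)*(u - 2)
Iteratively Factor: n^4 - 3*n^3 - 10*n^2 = (n)*(n^3 - 3*n^2 - 10*n) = n^2*(n^2 - 3*n - 10) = n^2*(n + 2)*(n - 5)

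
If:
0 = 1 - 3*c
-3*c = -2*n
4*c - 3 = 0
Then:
No Solution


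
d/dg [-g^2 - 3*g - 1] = -2*g - 3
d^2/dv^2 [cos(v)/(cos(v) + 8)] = 8*(cos(v)^2 - 8*cos(v) - 2)/(cos(v) + 8)^3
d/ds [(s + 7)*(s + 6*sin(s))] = s + (s + 7)*(6*cos(s) + 1) + 6*sin(s)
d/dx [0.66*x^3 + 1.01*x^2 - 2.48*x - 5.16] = 1.98*x^2 + 2.02*x - 2.48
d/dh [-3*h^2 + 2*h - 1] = 2 - 6*h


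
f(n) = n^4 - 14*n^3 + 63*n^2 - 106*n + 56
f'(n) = 4*n^3 - 42*n^2 + 126*n - 106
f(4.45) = -9.70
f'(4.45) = -24.52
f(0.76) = 6.02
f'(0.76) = -32.74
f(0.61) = 11.74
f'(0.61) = -43.86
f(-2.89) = 1296.21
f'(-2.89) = -917.48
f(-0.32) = 96.84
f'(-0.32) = -150.75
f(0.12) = 44.16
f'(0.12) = -91.48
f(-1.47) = 397.10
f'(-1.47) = -394.68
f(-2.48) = 957.72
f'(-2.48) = -737.81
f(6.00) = -40.00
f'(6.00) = 2.00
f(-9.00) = 22880.00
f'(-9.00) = -7558.00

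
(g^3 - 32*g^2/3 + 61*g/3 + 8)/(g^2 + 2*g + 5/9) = 3*(g^2 - 11*g + 24)/(3*g + 5)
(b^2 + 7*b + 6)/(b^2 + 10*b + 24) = (b + 1)/(b + 4)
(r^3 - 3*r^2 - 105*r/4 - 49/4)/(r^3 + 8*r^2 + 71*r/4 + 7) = (r - 7)/(r + 4)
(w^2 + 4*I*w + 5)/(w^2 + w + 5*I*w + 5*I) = (w - I)/(w + 1)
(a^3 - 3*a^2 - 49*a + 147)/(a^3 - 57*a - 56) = (a^2 - 10*a + 21)/(a^2 - 7*a - 8)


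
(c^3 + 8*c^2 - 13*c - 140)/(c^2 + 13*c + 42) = (c^2 + c - 20)/(c + 6)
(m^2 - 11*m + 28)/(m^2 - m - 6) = (-m^2 + 11*m - 28)/(-m^2 + m + 6)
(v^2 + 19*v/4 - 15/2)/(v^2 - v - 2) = (-v^2 - 19*v/4 + 15/2)/(-v^2 + v + 2)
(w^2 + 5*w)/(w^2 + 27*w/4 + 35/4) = 4*w/(4*w + 7)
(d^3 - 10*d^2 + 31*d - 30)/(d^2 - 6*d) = (d^3 - 10*d^2 + 31*d - 30)/(d*(d - 6))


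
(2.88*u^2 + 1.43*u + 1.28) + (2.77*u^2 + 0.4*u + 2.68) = 5.65*u^2 + 1.83*u + 3.96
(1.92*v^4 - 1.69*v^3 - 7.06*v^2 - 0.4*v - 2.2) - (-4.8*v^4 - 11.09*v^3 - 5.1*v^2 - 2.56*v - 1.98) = 6.72*v^4 + 9.4*v^3 - 1.96*v^2 + 2.16*v - 0.22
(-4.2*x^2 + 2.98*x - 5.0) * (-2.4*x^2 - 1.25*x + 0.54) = 10.08*x^4 - 1.902*x^3 + 6.007*x^2 + 7.8592*x - 2.7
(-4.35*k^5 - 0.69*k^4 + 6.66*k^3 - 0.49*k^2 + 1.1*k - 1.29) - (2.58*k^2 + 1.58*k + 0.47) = -4.35*k^5 - 0.69*k^4 + 6.66*k^3 - 3.07*k^2 - 0.48*k - 1.76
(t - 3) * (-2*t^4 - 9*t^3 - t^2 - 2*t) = -2*t^5 - 3*t^4 + 26*t^3 + t^2 + 6*t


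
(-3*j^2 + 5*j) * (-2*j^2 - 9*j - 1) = 6*j^4 + 17*j^3 - 42*j^2 - 5*j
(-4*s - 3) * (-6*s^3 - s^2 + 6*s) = 24*s^4 + 22*s^3 - 21*s^2 - 18*s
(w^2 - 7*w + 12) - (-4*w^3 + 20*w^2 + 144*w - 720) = 4*w^3 - 19*w^2 - 151*w + 732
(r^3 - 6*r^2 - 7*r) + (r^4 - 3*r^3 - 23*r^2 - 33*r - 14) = r^4 - 2*r^3 - 29*r^2 - 40*r - 14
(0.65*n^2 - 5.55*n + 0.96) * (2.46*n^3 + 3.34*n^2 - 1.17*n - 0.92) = 1.599*n^5 - 11.482*n^4 - 16.9359*n^3 + 9.1019*n^2 + 3.9828*n - 0.8832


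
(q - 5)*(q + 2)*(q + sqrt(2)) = q^3 - 3*q^2 + sqrt(2)*q^2 - 10*q - 3*sqrt(2)*q - 10*sqrt(2)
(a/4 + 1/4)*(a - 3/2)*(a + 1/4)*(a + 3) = a^4/4 + 11*a^3/16 - 19*a^2/32 - 21*a/16 - 9/32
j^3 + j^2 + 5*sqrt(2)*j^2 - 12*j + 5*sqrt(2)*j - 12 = (j + 1)*(j - sqrt(2))*(j + 6*sqrt(2))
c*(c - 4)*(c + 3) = c^3 - c^2 - 12*c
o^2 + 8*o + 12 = (o + 2)*(o + 6)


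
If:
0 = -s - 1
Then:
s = -1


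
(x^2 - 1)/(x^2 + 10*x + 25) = (x^2 - 1)/(x^2 + 10*x + 25)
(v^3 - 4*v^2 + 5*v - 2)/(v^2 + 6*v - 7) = (v^2 - 3*v + 2)/(v + 7)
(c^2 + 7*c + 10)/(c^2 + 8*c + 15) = (c + 2)/(c + 3)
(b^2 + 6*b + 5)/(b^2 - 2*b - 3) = (b + 5)/(b - 3)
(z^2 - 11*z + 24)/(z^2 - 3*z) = (z - 8)/z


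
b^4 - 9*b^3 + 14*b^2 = b^2*(b - 7)*(b - 2)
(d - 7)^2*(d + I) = d^3 - 14*d^2 + I*d^2 + 49*d - 14*I*d + 49*I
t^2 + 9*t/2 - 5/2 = (t - 1/2)*(t + 5)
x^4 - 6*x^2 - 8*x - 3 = (x - 3)*(x + 1)^3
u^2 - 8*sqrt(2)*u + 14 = (u - 7*sqrt(2))*(u - sqrt(2))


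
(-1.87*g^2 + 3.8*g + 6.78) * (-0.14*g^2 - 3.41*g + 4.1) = 0.2618*g^4 + 5.8447*g^3 - 21.5742*g^2 - 7.5398*g + 27.798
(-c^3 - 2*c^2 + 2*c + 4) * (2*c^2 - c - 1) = -2*c^5 - 3*c^4 + 7*c^3 + 8*c^2 - 6*c - 4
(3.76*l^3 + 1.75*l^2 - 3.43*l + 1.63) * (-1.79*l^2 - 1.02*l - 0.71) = -6.7304*l^5 - 6.9677*l^4 + 1.6851*l^3 - 0.6616*l^2 + 0.7727*l - 1.1573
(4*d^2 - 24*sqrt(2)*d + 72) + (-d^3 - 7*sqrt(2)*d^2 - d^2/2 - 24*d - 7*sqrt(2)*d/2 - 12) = -d^3 - 7*sqrt(2)*d^2 + 7*d^2/2 - 55*sqrt(2)*d/2 - 24*d + 60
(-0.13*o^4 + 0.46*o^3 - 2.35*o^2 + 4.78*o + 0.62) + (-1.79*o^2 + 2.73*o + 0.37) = -0.13*o^4 + 0.46*o^3 - 4.14*o^2 + 7.51*o + 0.99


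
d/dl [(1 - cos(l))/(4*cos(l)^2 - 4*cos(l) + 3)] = (-4*cos(l)^2 + 8*cos(l) - 1)*sin(l)/(4*sin(l)^2 + 4*cos(l) - 7)^2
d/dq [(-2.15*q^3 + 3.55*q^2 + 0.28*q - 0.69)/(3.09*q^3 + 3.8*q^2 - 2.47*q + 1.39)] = (-19.1395*q^4 + 8.8906*q^3 - 12.4017*q^2 + 15.113*q - 1.3151)/(9.5481*q^6 + 23.484*q^5 - 0.8246*q^4 - 10.1818*q^3 + 16.6649*q^2 - 6.8666*q + 1.9321)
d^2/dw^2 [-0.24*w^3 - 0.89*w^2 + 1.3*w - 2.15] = -1.44*w - 1.78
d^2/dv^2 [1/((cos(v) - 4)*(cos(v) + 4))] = 2*(-2*sin(v)^4 + 33*sin(v)^2 - 15)/((cos(v) - 4)^3*(cos(v) + 4)^3)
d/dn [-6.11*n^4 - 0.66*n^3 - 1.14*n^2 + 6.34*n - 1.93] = -24.44*n^3 - 1.98*n^2 - 2.28*n + 6.34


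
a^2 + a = a*(a + 1)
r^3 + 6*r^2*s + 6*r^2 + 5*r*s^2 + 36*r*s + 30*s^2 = (r + 6)*(r + s)*(r + 5*s)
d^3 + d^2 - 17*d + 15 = (d - 3)*(d - 1)*(d + 5)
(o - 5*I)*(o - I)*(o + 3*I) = o^3 - 3*I*o^2 + 13*o - 15*I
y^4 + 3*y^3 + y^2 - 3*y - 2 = (y - 1)*(y + 1)^2*(y + 2)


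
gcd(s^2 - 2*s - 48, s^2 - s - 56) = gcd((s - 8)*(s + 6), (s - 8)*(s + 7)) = s - 8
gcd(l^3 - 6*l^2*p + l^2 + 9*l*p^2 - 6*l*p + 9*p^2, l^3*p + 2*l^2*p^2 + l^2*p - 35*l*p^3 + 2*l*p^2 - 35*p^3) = l + 1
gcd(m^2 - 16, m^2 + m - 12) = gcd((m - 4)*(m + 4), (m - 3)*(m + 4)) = m + 4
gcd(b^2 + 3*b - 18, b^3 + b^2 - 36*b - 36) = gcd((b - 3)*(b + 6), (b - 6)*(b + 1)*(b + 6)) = b + 6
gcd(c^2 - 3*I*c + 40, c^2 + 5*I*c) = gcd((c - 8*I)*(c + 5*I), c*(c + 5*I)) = c + 5*I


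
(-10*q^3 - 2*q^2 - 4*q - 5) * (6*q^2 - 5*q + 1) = -60*q^5 + 38*q^4 - 24*q^3 - 12*q^2 + 21*q - 5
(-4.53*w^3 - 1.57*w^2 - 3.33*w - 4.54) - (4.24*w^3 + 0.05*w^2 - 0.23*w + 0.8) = -8.77*w^3 - 1.62*w^2 - 3.1*w - 5.34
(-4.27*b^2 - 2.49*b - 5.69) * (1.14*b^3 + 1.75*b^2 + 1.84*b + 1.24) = -4.8678*b^5 - 10.3111*b^4 - 18.7009*b^3 - 19.8339*b^2 - 13.5572*b - 7.0556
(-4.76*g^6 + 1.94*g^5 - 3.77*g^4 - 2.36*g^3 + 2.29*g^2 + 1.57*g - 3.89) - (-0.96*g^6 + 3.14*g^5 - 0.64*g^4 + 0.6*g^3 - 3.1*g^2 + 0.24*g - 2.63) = -3.8*g^6 - 1.2*g^5 - 3.13*g^4 - 2.96*g^3 + 5.39*g^2 + 1.33*g - 1.26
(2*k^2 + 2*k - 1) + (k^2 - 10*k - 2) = 3*k^2 - 8*k - 3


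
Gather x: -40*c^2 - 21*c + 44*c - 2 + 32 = -40*c^2 + 23*c + 30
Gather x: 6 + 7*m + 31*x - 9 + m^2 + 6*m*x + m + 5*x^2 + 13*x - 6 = m^2 + 8*m + 5*x^2 + x*(6*m + 44) - 9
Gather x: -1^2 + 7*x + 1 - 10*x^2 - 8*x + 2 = -10*x^2 - x + 2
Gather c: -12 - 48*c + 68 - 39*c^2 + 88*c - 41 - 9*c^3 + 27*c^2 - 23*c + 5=-9*c^3 - 12*c^2 + 17*c + 20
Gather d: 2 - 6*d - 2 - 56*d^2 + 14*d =-56*d^2 + 8*d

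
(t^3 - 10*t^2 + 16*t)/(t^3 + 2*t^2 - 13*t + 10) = t*(t - 8)/(t^2 + 4*t - 5)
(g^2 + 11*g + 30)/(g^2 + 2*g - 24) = (g + 5)/(g - 4)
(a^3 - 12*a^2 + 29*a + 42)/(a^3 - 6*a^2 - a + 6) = (a - 7)/(a - 1)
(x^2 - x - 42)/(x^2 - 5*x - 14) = (x + 6)/(x + 2)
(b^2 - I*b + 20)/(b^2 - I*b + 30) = (b^2 - I*b + 20)/(b^2 - I*b + 30)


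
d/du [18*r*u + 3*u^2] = 18*r + 6*u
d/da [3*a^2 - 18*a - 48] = 6*a - 18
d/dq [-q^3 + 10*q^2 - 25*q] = -3*q^2 + 20*q - 25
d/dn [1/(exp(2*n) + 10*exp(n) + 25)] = 2*(-exp(n) - 5)*exp(n)/(exp(2*n) + 10*exp(n) + 25)^2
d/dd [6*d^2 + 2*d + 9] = 12*d + 2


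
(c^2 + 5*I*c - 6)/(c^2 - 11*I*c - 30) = (-c^2 - 5*I*c + 6)/(-c^2 + 11*I*c + 30)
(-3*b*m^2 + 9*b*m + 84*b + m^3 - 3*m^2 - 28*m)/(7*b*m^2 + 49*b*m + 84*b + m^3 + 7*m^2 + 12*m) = (-3*b*m + 21*b + m^2 - 7*m)/(7*b*m + 21*b + m^2 + 3*m)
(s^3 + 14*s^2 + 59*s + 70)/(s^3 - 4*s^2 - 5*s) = (s^3 + 14*s^2 + 59*s + 70)/(s*(s^2 - 4*s - 5))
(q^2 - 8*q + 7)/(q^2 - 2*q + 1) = (q - 7)/(q - 1)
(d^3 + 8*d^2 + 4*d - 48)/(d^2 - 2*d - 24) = (d^2 + 4*d - 12)/(d - 6)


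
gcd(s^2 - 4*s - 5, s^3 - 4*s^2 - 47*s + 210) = s - 5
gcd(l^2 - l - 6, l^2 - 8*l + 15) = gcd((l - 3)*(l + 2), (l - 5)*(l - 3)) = l - 3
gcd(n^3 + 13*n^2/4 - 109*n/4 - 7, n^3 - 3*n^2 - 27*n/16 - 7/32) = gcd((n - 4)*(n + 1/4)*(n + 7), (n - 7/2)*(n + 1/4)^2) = n + 1/4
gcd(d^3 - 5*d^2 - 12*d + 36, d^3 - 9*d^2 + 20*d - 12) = d^2 - 8*d + 12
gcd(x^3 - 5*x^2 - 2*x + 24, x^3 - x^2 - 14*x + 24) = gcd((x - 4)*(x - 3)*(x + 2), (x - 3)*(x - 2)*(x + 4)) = x - 3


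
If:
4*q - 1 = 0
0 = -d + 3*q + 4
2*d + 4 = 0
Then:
No Solution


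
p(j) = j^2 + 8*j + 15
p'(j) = 2*j + 8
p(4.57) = 72.44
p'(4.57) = 17.14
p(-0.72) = 9.76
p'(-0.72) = 6.56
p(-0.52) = 11.11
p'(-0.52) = 6.96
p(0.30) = 17.49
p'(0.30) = 8.60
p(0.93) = 23.30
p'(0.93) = 9.86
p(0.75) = 21.56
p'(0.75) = 9.50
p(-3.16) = -0.29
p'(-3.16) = 1.68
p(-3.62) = -0.86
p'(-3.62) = 0.76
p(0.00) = 15.00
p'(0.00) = 8.00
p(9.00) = 168.00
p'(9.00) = 26.00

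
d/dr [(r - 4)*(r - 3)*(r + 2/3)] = 3*r^2 - 38*r/3 + 22/3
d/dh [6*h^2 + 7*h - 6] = 12*h + 7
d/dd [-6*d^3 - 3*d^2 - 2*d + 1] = -18*d^2 - 6*d - 2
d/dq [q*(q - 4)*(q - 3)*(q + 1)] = 4*q^3 - 18*q^2 + 10*q + 12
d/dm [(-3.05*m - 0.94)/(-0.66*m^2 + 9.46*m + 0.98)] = (-2.013*m^2 - 1.2408*m + 5.9034)/(0.4356*m^4 - 12.4872*m^3 + 88.198*m^2 + 18.5416*m + 0.9604)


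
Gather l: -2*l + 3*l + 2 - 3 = l - 1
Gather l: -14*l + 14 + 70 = 84 - 14*l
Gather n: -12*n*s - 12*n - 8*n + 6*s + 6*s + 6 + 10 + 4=n*(-12*s - 20) + 12*s + 20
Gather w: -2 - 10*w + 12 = 10 - 10*w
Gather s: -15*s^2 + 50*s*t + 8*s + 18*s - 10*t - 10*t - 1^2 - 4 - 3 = -15*s^2 + s*(50*t + 26) - 20*t - 8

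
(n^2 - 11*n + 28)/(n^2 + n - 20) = (n - 7)/(n + 5)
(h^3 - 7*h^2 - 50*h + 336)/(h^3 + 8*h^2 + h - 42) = (h^2 - 14*h + 48)/(h^2 + h - 6)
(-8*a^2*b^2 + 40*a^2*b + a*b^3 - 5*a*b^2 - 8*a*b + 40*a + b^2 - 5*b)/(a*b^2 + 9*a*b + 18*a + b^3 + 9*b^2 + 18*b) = (-8*a^2*b^2 + 40*a^2*b + a*b^3 - 5*a*b^2 - 8*a*b + 40*a + b^2 - 5*b)/(a*b^2 + 9*a*b + 18*a + b^3 + 9*b^2 + 18*b)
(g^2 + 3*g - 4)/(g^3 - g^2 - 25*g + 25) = (g + 4)/(g^2 - 25)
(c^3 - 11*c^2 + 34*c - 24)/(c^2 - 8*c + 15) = (c^3 - 11*c^2 + 34*c - 24)/(c^2 - 8*c + 15)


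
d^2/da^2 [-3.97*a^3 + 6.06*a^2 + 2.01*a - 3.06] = 12.12 - 23.82*a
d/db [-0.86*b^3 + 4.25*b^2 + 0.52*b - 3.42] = -2.58*b^2 + 8.5*b + 0.52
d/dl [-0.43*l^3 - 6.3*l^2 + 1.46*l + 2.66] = -1.29*l^2 - 12.6*l + 1.46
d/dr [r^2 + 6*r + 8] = 2*r + 6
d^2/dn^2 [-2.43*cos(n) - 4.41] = 2.43*cos(n)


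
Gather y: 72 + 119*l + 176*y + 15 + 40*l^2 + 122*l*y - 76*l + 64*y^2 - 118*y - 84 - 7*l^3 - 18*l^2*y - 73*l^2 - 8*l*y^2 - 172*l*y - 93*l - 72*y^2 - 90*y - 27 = -7*l^3 - 33*l^2 - 50*l + y^2*(-8*l - 8) + y*(-18*l^2 - 50*l - 32) - 24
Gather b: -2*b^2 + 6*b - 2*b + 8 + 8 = -2*b^2 + 4*b + 16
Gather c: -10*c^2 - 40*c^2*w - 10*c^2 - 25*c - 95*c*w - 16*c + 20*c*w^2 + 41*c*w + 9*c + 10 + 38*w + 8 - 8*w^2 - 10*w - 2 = c^2*(-40*w - 20) + c*(20*w^2 - 54*w - 32) - 8*w^2 + 28*w + 16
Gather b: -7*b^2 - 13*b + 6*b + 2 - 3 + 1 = -7*b^2 - 7*b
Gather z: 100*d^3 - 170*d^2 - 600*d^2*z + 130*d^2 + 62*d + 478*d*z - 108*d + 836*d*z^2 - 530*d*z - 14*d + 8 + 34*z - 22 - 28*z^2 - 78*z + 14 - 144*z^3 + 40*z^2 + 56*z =100*d^3 - 40*d^2 - 60*d - 144*z^3 + z^2*(836*d + 12) + z*(-600*d^2 - 52*d + 12)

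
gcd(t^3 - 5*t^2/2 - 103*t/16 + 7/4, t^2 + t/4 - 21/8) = t + 7/4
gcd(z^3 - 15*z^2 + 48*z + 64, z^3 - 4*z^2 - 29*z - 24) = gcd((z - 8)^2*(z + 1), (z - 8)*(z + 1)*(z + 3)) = z^2 - 7*z - 8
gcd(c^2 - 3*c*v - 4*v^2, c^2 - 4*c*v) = -c + 4*v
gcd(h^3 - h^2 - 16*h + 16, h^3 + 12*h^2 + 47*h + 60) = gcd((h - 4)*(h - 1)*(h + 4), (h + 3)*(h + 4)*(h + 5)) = h + 4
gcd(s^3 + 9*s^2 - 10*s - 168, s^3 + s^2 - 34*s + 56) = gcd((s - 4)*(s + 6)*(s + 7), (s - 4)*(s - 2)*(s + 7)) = s^2 + 3*s - 28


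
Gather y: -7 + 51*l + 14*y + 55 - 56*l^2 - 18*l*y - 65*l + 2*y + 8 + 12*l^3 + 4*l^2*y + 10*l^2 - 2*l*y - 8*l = 12*l^3 - 46*l^2 - 22*l + y*(4*l^2 - 20*l + 16) + 56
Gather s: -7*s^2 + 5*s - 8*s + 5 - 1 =-7*s^2 - 3*s + 4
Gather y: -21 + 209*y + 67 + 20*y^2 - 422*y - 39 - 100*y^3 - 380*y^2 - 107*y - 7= -100*y^3 - 360*y^2 - 320*y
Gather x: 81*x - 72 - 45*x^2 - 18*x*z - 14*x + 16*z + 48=-45*x^2 + x*(67 - 18*z) + 16*z - 24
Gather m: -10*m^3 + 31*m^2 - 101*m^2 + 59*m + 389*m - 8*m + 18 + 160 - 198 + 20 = -10*m^3 - 70*m^2 + 440*m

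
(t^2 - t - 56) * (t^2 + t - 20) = t^4 - 77*t^2 - 36*t + 1120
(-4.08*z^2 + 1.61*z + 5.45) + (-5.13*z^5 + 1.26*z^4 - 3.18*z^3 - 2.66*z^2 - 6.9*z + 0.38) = -5.13*z^5 + 1.26*z^4 - 3.18*z^3 - 6.74*z^2 - 5.29*z + 5.83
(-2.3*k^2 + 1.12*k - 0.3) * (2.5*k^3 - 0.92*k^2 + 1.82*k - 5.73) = -5.75*k^5 + 4.916*k^4 - 5.9664*k^3 + 15.4934*k^2 - 6.9636*k + 1.719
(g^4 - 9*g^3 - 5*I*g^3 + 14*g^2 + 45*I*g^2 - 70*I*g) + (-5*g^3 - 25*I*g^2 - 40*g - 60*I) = g^4 - 14*g^3 - 5*I*g^3 + 14*g^2 + 20*I*g^2 - 40*g - 70*I*g - 60*I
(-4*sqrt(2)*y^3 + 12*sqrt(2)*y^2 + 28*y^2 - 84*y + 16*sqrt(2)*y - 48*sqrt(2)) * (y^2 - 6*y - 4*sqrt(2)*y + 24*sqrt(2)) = -4*sqrt(2)*y^5 + 36*sqrt(2)*y^4 + 60*y^4 - 540*y^3 - 168*sqrt(2)*y^3 + 952*y^2 + 864*sqrt(2)*y^2 - 1728*sqrt(2)*y + 1152*y - 2304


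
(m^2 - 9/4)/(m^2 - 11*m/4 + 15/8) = 2*(2*m + 3)/(4*m - 5)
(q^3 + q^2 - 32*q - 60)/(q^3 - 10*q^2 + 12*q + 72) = (q + 5)/(q - 6)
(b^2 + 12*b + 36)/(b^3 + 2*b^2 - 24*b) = (b + 6)/(b*(b - 4))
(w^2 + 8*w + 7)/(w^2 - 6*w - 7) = (w + 7)/(w - 7)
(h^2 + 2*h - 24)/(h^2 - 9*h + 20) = (h + 6)/(h - 5)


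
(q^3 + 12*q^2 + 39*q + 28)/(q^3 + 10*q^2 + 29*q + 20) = (q + 7)/(q + 5)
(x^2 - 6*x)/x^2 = (x - 6)/x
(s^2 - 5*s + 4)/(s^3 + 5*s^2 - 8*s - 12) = (s^2 - 5*s + 4)/(s^3 + 5*s^2 - 8*s - 12)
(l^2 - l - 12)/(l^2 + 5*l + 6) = (l - 4)/(l + 2)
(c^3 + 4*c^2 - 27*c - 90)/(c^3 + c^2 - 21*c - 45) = (c + 6)/(c + 3)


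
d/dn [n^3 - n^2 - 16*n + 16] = 3*n^2 - 2*n - 16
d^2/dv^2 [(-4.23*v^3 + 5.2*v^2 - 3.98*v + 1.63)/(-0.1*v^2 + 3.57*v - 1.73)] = (5.55111512312578e-17*v^5 + 102.725074*v^3 - 151.449618*v^2 + 75.320022*v - 22.948798)/(0.001*v^6 - 0.1071*v^5 + 3.87537*v^4 - 49.204953*v^3 + 67.043901*v^2 - 32.053959*v + 5.177717)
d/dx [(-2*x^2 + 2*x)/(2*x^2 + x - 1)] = 2*(-3*x^2 + 2*x - 1)/(4*x^4 + 4*x^3 - 3*x^2 - 2*x + 1)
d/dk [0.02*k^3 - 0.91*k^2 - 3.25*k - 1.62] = 0.06*k^2 - 1.82*k - 3.25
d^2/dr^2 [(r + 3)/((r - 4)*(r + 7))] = 2*(r^3 + 9*r^2 + 111*r + 195)/(r^6 + 9*r^5 - 57*r^4 - 477*r^3 + 1596*r^2 + 7056*r - 21952)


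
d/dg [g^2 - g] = 2*g - 1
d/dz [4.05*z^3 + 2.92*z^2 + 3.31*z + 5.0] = 12.15*z^2 + 5.84*z + 3.31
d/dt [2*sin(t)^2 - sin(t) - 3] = (4*sin(t) - 1)*cos(t)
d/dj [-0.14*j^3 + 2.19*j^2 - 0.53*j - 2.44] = -0.42*j^2 + 4.38*j - 0.53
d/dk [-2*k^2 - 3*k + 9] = -4*k - 3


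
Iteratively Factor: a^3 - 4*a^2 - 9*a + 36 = (a + 3)*(a^2 - 7*a + 12) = (a - 4)*(a + 3)*(a - 3)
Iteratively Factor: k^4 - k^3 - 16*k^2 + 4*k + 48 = (k + 2)*(k^3 - 3*k^2 - 10*k + 24) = (k - 2)*(k + 2)*(k^2 - k - 12) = (k - 2)*(k + 2)*(k + 3)*(k - 4)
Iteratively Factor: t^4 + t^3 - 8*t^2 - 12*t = (t + 2)*(t^3 - t^2 - 6*t) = (t - 3)*(t + 2)*(t^2 + 2*t) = (t - 3)*(t + 2)^2*(t)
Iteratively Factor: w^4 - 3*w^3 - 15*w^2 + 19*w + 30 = (w - 2)*(w^3 - w^2 - 17*w - 15) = (w - 2)*(w + 3)*(w^2 - 4*w - 5) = (w - 2)*(w + 1)*(w + 3)*(w - 5)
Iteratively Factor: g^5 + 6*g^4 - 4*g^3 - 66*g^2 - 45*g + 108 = (g + 4)*(g^4 + 2*g^3 - 12*g^2 - 18*g + 27) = (g + 3)*(g + 4)*(g^3 - g^2 - 9*g + 9) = (g + 3)^2*(g + 4)*(g^2 - 4*g + 3) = (g - 1)*(g + 3)^2*(g + 4)*(g - 3)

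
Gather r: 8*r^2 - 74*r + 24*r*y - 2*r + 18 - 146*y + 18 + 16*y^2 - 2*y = 8*r^2 + r*(24*y - 76) + 16*y^2 - 148*y + 36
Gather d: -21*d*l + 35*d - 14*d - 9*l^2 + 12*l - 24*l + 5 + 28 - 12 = d*(21 - 21*l) - 9*l^2 - 12*l + 21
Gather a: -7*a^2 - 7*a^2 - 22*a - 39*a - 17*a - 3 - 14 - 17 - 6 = -14*a^2 - 78*a - 40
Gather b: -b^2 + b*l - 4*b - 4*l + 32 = -b^2 + b*(l - 4) - 4*l + 32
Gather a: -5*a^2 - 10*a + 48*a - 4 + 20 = -5*a^2 + 38*a + 16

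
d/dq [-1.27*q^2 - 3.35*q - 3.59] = -2.54*q - 3.35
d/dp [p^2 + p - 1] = 2*p + 1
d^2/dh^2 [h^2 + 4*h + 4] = 2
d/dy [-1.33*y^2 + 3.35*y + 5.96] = 3.35 - 2.66*y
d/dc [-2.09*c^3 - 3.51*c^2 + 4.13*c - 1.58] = -6.27*c^2 - 7.02*c + 4.13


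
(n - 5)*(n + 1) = n^2 - 4*n - 5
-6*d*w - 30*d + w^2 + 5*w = (-6*d + w)*(w + 5)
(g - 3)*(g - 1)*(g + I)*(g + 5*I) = g^4 - 4*g^3 + 6*I*g^3 - 2*g^2 - 24*I*g^2 + 20*g + 18*I*g - 15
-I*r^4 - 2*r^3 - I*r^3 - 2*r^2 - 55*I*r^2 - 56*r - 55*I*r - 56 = (r - 8*I)*(r - I)*(r + 7*I)*(-I*r - I)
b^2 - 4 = (b - 2)*(b + 2)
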